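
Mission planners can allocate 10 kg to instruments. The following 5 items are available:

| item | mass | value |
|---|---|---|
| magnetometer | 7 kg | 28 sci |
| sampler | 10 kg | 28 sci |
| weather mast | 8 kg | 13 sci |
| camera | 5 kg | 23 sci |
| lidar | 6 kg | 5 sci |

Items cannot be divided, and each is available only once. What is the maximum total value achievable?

28 sci

This is a 0/1 knapsack; check combinations near the capacity.
- magnetometer: mass 7, value 28
- sampler: mass 10, value 28
- camera: mass 5, value 23
Best: 28 sci.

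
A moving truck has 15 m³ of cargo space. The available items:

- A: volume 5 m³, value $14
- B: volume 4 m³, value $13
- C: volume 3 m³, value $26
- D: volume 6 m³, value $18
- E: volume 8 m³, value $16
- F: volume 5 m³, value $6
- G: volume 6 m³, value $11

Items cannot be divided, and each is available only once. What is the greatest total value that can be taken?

$58

This is a 0/1 knapsack; check combinations near the capacity.
- A+C+D: volume 5+3+6=14, value 14+26+18=58
- B+C+D: volume 4+3+6=13, value 13+26+18=57
- B+C+E: volume 4+3+8=15, value 13+26+16=55
- C+D+G: volume 3+6+6=15, value 26+18+11=55
Best: $58.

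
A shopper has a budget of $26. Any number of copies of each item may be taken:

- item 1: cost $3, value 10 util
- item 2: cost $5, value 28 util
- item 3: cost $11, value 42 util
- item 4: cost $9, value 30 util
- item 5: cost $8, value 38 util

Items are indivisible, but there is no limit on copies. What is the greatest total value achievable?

Best value-per-unit is item 2 at 28/5, and filling with it alone uses cost 5×5=25. No mix of the others beats 5×28 = 140.

140 util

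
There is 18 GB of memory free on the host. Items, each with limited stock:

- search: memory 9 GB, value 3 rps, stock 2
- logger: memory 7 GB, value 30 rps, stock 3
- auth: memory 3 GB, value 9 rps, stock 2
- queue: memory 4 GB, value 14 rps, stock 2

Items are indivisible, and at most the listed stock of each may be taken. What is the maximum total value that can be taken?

74 rps

Top feasible selections:
- 2×logger + 1×queue: memory 18, value 74
- 2×logger + 1×auth: memory 17, value 69
- 1×logger + 1×auth + 2×queue: memory 18, value 67
- 1×logger + 2×auth + 1×queue: memory 17, value 62
Best: 74 rps.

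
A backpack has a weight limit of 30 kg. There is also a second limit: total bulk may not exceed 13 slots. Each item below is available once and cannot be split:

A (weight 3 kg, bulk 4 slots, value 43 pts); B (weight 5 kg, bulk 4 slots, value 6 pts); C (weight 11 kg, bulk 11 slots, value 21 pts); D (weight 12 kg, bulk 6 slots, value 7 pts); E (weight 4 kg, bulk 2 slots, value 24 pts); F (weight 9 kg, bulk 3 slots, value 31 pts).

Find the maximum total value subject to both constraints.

104 pts

Feasible sets respecting both limits:
- A+B+E+F: weight 21, bulk 13, value 104
- A+E+F: weight 16, bulk 9, value 98
- A+D+F: weight 24, bulk 13, value 81
Best: 104 pts.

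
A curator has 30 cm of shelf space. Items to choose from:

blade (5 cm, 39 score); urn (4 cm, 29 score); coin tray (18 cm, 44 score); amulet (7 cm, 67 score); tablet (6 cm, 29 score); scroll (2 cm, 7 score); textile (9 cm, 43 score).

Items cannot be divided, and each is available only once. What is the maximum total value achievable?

Check high-value combinations within 30 cm:
- blade+urn+amulet+scroll+textile: length 5+4+7+2+9=27, value 39+29+67+7+43=185
- blade+amulet+tablet+scroll+textile: length 5+7+6+2+9=29, value 39+67+29+7+43=185
- blade+urn+amulet+textile: length 5+4+7+9=25, value 39+29+67+43=178
- blade+amulet+tablet+textile: length 5+7+6+9=27, value 39+67+29+43=178
- urn+amulet+tablet+scroll+textile: length 4+7+6+2+9=28, value 29+67+29+7+43=175
Best: 185 score.

185 score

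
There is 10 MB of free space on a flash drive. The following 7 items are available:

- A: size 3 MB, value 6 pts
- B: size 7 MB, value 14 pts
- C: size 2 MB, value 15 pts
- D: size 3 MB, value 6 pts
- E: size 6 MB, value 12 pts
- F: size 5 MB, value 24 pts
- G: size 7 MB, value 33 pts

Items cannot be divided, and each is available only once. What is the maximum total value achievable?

48 pts

Check high-value combinations within 10 MB:
- C+G: size 2+7=9, value 15+33=48
- A+C+F: size 3+2+5=10, value 6+15+24=45
- C+D+F: size 2+3+5=10, value 15+6+24=45
- C+F: size 2+5=7, value 15+24=39
- A+G: size 3+7=10, value 6+33=39
Best: 48 pts.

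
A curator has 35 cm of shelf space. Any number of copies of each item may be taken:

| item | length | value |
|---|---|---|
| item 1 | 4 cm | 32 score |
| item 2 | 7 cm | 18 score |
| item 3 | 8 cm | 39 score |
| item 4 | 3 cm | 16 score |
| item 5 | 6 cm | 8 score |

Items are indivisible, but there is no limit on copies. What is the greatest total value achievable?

272 score

Best value-per-unit is item 1 at 32/4; filling with it alone gives 8×32 = 256.
Optimal mix: 8×item 1 + 1×item 4 → length 35, value 272.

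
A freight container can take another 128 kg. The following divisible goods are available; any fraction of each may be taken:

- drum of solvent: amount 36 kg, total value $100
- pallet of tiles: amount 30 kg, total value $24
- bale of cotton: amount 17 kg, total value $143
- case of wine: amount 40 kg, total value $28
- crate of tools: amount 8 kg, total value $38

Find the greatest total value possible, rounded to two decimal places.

330.90

Take in order of value per unit:
- bale of cotton (143/17 per unit): all 17 → value 143, running total 143.00
- crate of tools (38/8 per unit): all 8 → value 38, running total 181.00
- drum of solvent (100/36 per unit): all 36 → value 100, running total 281.00
- pallet of tiles (24/30 per unit): all 30 → value 24, running total 305.00
- case of wine (28/40 per unit): 37 of 40 → value 37×28/40 = 25.9000, running total 330.90
Total 330.90.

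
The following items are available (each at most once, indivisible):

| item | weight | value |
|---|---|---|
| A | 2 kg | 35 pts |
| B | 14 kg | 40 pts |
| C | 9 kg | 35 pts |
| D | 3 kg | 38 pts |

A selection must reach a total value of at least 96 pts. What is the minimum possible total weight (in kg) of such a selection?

14

Subsets with value ≥ 96, sorted by total weight:
- A+C+D: weight 14, value 108
- A+B+D: weight 19, value 113
- A+B+C: weight 25, value 110
- B+C+D: weight 26, value 113
Minimum weight: 14 kg.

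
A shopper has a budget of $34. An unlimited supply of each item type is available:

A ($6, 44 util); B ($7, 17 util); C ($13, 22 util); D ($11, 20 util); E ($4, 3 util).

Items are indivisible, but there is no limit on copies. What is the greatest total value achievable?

Best value-per-unit is A at 44/6; filling with it alone gives 5×44 = 220.
Optimal mix: 5×A + 1×E → cost 34, value 223.

223 util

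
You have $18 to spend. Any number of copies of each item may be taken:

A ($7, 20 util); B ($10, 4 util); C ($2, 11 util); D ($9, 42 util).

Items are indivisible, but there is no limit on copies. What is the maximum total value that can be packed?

99 util

Best value-per-unit is C at 11/2, and filling with it alone uses cost 9×2=18. No mix of the others beats 9×11 = 99.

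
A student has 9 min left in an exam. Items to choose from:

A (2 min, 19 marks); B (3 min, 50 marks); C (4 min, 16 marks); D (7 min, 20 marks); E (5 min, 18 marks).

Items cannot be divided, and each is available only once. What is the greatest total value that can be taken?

85 marks

This is a 0/1 knapsack; check combinations near the capacity.
- A+B+C: time 2+3+4=9, value 19+50+16=85
- A+B: time 2+3=5, value 19+50=69
- B+E: time 3+5=8, value 50+18=68
- B+C: time 3+4=7, value 50+16=66
Best: 85 marks.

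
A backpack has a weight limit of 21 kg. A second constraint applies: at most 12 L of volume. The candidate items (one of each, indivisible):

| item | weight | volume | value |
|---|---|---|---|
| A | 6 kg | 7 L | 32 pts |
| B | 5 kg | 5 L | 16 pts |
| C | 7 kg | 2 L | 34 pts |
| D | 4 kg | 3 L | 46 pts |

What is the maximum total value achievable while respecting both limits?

112 pts

Feasible sets respecting both limits:
- A+C+D: weight 17, volume 12, value 112
- B+C+D: weight 16, volume 10, value 96
- C+D: weight 11, volume 5, value 80
Best: 112 pts.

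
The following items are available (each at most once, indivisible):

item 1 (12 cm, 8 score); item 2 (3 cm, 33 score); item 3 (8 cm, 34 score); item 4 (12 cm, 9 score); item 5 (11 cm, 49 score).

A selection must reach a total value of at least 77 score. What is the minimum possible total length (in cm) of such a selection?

Subsets with value ≥ 77, sorted by total length:
- item 2+item 5: length 14, value 82
- item 3+item 5: length 19, value 83
- item 2+item 3+item 5: length 22, value 116
Minimum length: 14 cm.

14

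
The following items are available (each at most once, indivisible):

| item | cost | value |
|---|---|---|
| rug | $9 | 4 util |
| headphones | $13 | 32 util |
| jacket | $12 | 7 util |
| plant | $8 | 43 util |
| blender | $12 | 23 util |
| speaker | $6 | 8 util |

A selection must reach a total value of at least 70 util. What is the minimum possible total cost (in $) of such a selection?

21

Subsets with value ≥ 70, sorted by total cost:
- headphones+plant: cost 21, value 75
- plant+blender+speaker: cost 26, value 74
- headphones+plant+speaker: cost 27, value 83
Minimum cost: 21 $.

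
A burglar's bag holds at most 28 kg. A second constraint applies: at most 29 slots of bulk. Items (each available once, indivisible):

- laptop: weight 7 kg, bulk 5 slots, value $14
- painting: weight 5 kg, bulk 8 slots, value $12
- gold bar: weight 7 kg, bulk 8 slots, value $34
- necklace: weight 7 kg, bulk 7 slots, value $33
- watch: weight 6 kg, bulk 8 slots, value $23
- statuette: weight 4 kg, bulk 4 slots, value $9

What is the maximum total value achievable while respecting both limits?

Feasible sets respecting both limits:
- laptop+gold bar+necklace+watch: weight 27, bulk 28, value 104
- gold bar+necklace+watch+statuette: weight 24, bulk 27, value 99
- laptop+painting+gold bar+necklace: weight 26, bulk 28, value 93
Best: $104.

$104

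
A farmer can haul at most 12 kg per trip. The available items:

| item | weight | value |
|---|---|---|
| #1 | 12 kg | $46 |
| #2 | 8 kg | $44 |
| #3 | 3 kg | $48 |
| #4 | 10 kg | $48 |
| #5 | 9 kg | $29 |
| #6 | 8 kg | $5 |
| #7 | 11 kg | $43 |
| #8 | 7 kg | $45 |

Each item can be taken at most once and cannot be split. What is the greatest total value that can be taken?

Check high-value combinations within 12 kg:
- #3+#8: weight 3+7=10, value 48+45=93
- #2+#3: weight 8+3=11, value 44+48=92
- #3+#5: weight 3+9=12, value 48+29=77
- #3+#6: weight 3+8=11, value 48+5=53
- #3: weight 3, value 48
Best: $93.

$93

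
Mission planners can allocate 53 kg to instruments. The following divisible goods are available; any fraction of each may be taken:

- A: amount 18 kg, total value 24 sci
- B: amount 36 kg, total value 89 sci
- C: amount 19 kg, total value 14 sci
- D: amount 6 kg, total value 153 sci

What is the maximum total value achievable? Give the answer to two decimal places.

Take in order of value per unit:
- D (153/6 per unit): all 6 → value 153, running total 153.00
- B (89/36 per unit): all 36 → value 89, running total 242.00
- A (24/18 per unit): 11 of 18 → value 11×24/18 = 14.6667, running total 256.67
Total 256.67.

256.67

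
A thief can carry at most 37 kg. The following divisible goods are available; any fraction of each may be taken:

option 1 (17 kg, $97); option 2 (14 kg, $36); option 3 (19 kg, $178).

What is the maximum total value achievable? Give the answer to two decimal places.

Take in order of value per unit:
- option 3 (178/19 per unit): all 19 → value 178, running total 178.00
- option 1 (97/17 per unit): all 17 → value 97, running total 275.00
- option 2 (36/14 per unit): 1 of 14 → value 1×36/14 = 2.5714, running total 277.57
Total 277.57.

277.57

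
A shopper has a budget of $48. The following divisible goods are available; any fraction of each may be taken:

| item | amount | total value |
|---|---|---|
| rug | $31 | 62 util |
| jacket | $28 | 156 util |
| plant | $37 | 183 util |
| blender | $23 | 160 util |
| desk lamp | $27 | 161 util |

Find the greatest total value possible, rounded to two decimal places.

Take in order of value per unit:
- blender (160/23 per unit): all 23 → value 160, running total 160.00
- desk lamp (161/27 per unit): 25 of 27 → value 25×161/27 = 149.0741, running total 309.07
Total 309.07.

309.07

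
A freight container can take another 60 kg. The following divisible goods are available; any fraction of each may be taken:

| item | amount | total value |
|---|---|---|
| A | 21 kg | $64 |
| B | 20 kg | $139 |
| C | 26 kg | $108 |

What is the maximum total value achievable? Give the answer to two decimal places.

289.67

Take in order of value per unit:
- B (139/20 per unit): all 20 → value 139, running total 139.00
- C (108/26 per unit): all 26 → value 108, running total 247.00
- A (64/21 per unit): 14 of 21 → value 14×64/21 = 42.6667, running total 289.67
Total 289.67.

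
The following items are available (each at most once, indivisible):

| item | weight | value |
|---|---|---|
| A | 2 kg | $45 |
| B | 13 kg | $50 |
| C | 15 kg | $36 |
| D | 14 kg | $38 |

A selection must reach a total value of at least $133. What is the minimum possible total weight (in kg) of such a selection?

Subsets with value ≥ 133, sorted by total weight:
- A+B+D: weight 29, value 133
- A+B+C+D: weight 44, value 169
Minimum weight: 29 kg.

29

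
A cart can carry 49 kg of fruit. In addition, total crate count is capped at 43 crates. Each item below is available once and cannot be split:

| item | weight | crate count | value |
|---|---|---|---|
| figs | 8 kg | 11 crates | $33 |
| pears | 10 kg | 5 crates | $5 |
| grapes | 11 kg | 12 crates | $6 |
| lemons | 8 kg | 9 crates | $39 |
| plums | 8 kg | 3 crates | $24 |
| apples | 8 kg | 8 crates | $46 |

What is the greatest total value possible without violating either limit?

Feasible sets respecting both limits:
- figs+grapes+lemons+plums+apples: weight 43, crate count 43, value 148
- figs+pears+lemons+plums+apples: weight 42, crate count 36, value 147
- figs+lemons+plums+apples: weight 32, crate count 31, value 142
- figs+grapes+lemons+apples: weight 35, crate count 40, value 124
Best: $148.

$148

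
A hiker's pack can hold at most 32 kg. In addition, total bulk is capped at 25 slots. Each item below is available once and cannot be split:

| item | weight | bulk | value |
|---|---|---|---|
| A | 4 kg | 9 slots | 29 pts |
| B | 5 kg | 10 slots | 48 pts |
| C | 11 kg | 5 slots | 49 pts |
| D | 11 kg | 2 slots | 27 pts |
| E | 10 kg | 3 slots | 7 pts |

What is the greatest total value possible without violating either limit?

126 pts

Feasible sets respecting both limits:
- A+B+C: weight 20, bulk 24, value 126
- B+C+D: weight 27, bulk 17, value 124
- A+B+D+E: weight 30, bulk 24, value 111
Best: 126 pts.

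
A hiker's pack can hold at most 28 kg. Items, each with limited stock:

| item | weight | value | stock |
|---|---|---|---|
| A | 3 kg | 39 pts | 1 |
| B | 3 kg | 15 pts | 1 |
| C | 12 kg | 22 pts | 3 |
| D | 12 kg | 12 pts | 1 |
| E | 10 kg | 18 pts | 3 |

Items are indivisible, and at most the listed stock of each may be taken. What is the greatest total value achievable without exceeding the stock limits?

Best selections within weight 28 and stock limits:
- 1×A + 1×B + 1×C + 1×E: weight 28, value 94
- 1×A + 1×B + 2×E: weight 26, value 90
- 1×A + 1×B + 1×D + 1×E: weight 28, value 84
- 1×A + 2×C: weight 27, value 83
Best: 94 pts.

94 pts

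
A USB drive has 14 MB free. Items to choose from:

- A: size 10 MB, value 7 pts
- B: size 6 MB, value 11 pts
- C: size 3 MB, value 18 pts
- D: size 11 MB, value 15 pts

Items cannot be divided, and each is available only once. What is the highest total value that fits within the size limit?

Check high-value combinations within 14 MB:
- C+D: size 3+11=14, value 18+15=33
- B+C: size 6+3=9, value 11+18=29
- A+C: size 10+3=13, value 7+18=25
Best: 33 pts.

33 pts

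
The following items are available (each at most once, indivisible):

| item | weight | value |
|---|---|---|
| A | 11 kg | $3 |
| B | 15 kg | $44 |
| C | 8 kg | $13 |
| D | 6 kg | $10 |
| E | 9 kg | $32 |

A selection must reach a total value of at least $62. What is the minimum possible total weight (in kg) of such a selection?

24

Subsets with value ≥ 62, sorted by total weight:
- B+E: weight 24, value 76
- B+C+D: weight 29, value 67
- B+D+E: weight 30, value 86
- B+C+E: weight 32, value 89
Minimum weight: 24 kg.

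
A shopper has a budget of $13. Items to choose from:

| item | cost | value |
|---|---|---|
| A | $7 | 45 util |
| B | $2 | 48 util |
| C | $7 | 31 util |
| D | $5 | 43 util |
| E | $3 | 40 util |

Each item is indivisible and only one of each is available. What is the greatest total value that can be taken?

133 util

This is a 0/1 knapsack; check combinations near the capacity.
- A+B+E: cost 7+2+3=12, value 45+48+40=133
- B+D+E: cost 2+5+3=10, value 48+43+40=131
- B+C+E: cost 2+7+3=12, value 48+31+40=119
- A+B: cost 7+2=9, value 45+48=93
- B+D: cost 2+5=7, value 48+43=91
Best: 133 util.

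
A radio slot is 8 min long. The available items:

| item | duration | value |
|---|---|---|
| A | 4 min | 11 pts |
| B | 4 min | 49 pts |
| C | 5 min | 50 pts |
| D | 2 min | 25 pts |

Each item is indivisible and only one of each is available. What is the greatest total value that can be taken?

75 pts

This is a 0/1 knapsack; check combinations near the capacity.
- C+D: duration 5+2=7, value 50+25=75
- B+D: duration 4+2=6, value 49+25=74
- A+B: duration 4+4=8, value 11+49=60
Best: 75 pts.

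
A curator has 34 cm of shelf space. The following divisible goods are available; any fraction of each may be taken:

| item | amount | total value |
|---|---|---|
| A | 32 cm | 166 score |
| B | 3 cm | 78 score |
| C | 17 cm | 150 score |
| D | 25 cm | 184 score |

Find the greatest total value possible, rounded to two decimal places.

331.04

Take in order of value per unit:
- B (78/3 per unit): all 3 → value 78, running total 78.00
- C (150/17 per unit): all 17 → value 150, running total 228.00
- D (184/25 per unit): 14 of 25 → value 14×184/25 = 103.0400, running total 331.04
Total 331.04.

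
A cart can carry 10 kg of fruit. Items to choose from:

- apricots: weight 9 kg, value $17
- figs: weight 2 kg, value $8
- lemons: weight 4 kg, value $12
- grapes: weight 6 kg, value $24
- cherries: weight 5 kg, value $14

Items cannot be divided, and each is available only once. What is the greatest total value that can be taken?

$36

Check high-value combinations within 10 kg:
- lemons+grapes: weight 4+6=10, value 12+24=36
- figs+grapes: weight 2+6=8, value 8+24=32
- lemons+cherries: weight 4+5=9, value 12+14=26
- grapes: weight 6, value 24
Best: $36.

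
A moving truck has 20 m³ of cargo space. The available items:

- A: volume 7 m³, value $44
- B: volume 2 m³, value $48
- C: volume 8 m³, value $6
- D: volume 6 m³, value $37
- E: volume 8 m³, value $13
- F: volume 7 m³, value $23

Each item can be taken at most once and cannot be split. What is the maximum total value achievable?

$129

Check high-value combinations within 20 m³:
- A+B+D: volume 7+2+6=15, value 44+48+37=129
- A+B+F: volume 7+2+7=16, value 44+48+23=115
- B+D+F: volume 2+6+7=15, value 48+37+23=108
Best: $129.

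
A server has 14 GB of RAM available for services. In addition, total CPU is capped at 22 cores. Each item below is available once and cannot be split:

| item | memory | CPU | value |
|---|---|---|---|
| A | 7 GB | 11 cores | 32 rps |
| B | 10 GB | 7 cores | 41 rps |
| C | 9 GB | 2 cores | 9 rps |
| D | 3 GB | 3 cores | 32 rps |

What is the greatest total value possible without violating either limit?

73 rps

Feasible sets respecting both limits:
- B+D: memory 13, CPU 10, value 73
- A+D: memory 10, CPU 14, value 64
- B: memory 10, CPU 7, value 41
Best: 73 rps.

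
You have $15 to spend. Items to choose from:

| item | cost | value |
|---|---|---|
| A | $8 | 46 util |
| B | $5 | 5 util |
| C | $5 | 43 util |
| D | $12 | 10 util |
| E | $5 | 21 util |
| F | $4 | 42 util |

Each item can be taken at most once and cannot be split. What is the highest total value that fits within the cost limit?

106 util

This is a 0/1 knapsack; check combinations near the capacity.
- C+E+F: cost 5+5+4=14, value 43+21+42=106
- B+C+F: cost 5+5+4=14, value 5+43+42=90
- A+C: cost 8+5=13, value 46+43=89
Best: 106 util.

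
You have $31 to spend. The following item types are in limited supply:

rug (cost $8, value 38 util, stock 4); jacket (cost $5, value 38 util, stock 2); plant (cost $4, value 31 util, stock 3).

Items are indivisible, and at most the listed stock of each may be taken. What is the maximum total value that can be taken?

207 util

Best selections within cost 31 and stock limits:
- 1×rug + 2×jacket + 3×plant: cost 30, value 207
- 2×rug + 2×jacket + 1×plant: cost 30, value 183
- 1×rug + 2×jacket + 2×plant: cost 26, value 176
Best: 207 util.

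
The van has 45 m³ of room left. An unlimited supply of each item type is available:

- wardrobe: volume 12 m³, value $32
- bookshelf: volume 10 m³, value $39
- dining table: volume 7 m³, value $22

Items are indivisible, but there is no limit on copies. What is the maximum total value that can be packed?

Best value-per-unit is bookshelf at 39/10; filling with it alone gives 4×39 = 156.
Optimal mix: 3×bookshelf + 2×dining table → volume 44, value 161.

$161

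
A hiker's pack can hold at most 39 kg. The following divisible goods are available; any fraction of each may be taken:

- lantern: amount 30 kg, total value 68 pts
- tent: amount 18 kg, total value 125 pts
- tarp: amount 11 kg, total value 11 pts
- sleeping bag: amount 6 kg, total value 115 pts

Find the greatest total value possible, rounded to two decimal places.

Take in order of value per unit:
- sleeping bag (115/6 per unit): all 6 → value 115, running total 115.00
- tent (125/18 per unit): all 18 → value 125, running total 240.00
- lantern (68/30 per unit): 15 of 30 → value 15×68/30 = 34.0000, running total 274.00
Total 274.00.

274.00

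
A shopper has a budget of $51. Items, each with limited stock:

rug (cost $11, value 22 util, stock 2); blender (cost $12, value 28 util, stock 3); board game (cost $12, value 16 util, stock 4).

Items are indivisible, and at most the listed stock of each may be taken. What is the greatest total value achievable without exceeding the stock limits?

Best selections within cost 51 and stock limits:
- 1×rug + 3×blender: cost 47, value 106
- 2×rug + 2×blender: cost 46, value 100
- 3×blender + 1×board game: cost 48, value 100
Best: 106 util.

106 util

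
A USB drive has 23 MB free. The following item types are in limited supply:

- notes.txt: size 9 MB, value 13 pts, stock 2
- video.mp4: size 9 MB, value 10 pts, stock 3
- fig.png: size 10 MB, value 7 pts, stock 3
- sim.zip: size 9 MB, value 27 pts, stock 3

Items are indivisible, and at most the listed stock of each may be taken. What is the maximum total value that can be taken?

Top feasible selections:
- 2×sim.zip: size 18, value 54
- 1×notes.txt + 1×sim.zip: size 18, value 40
- 1×video.mp4 + 1×sim.zip: size 18, value 37
Best: 54 pts.

54 pts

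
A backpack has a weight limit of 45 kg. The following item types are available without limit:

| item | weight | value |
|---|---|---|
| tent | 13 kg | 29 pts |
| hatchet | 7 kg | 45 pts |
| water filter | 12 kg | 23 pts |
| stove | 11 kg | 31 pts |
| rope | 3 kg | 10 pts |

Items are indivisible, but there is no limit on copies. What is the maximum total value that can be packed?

280 pts

Best value-per-unit is hatchet at 45/7; filling with it alone gives 6×45 = 270.
Optimal mix: 6×hatchet + 1×rope → weight 45, value 280.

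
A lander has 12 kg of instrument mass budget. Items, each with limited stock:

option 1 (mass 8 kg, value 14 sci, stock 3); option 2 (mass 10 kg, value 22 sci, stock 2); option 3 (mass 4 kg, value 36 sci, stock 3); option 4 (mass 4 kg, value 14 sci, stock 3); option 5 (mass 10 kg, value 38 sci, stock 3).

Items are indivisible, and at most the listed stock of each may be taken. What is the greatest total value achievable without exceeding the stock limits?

Top feasible selections:
- 3×option 3: mass 12, value 108
- 2×option 3 + 1×option 4: mass 12, value 86
- 2×option 3: mass 8, value 72
- 1×option 3 + 2×option 4: mass 12, value 64
Best: 108 sci.

108 sci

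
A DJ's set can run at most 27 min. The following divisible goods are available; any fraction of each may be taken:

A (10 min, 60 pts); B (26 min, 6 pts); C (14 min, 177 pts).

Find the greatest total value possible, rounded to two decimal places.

Take in order of value per unit:
- C (177/14 per unit): all 14 → value 177, running total 177.00
- A (60/10 per unit): all 10 → value 60, running total 237.00
- B (6/26 per unit): 3 of 26 → value 3×6/26 = 0.6923, running total 237.69
Total 237.69.

237.69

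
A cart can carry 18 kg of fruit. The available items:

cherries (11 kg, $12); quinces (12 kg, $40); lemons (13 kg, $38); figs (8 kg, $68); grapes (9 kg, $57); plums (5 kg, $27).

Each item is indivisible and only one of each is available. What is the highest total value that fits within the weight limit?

Check high-value combinations within 18 kg:
- figs+grapes: weight 8+9=17, value 68+57=125
- figs+plums: weight 8+5=13, value 68+27=95
- grapes+plums: weight 9+5=14, value 57+27=84
- figs: weight 8, value 68
- quinces+plums: weight 12+5=17, value 40+27=67
Best: $125.

$125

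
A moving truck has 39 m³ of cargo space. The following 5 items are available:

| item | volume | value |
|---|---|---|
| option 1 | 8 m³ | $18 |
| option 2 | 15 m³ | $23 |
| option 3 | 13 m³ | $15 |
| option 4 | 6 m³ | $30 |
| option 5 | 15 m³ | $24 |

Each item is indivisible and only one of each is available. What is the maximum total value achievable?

This is a 0/1 knapsack; check combinations near the capacity.
- option 2+option 4+option 5: volume 15+6+15=36, value 23+30+24=77
- option 1+option 4+option 5: volume 8+6+15=29, value 18+30+24=72
- option 1+option 2+option 4: volume 8+15+6=29, value 18+23+30=71
- option 3+option 4+option 5: volume 13+6+15=34, value 15+30+24=69
Best: $77.

$77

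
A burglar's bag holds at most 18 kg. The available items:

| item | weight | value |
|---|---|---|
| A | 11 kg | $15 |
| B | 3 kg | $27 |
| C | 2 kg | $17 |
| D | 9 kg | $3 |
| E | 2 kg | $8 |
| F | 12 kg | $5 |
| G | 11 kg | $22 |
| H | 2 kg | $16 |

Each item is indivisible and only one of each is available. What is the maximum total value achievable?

This is a 0/1 knapsack; check combinations near the capacity.
- B+C+G+H: weight 3+2+11+2=18, value 27+17+22+16=82
- A+B+C+H: weight 11+3+2+2=18, value 15+27+17+16=75
- B+C+E+G: weight 3+2+2+11=18, value 27+17+8+22=74
Best: $82.

$82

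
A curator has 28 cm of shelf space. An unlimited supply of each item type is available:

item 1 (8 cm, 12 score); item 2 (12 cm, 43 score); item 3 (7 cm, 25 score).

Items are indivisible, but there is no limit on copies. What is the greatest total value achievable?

100 score

Best value-per-unit is item 2 at 43/12; filling with it alone gives 2×43 = 86.
Optimal mix: 4×item 3 → length 28, value 100.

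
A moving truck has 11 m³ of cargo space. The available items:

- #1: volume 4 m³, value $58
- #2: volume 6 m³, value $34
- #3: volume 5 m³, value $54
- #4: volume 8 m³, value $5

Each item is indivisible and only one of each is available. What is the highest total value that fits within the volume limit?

This is a 0/1 knapsack; check combinations near the capacity.
- #1+#3: volume 4+5=9, value 58+54=112
- #1+#2: volume 4+6=10, value 58+34=92
- #2+#3: volume 6+5=11, value 34+54=88
- #1: volume 4, value 58
- #3: volume 5, value 54
Best: $112.

$112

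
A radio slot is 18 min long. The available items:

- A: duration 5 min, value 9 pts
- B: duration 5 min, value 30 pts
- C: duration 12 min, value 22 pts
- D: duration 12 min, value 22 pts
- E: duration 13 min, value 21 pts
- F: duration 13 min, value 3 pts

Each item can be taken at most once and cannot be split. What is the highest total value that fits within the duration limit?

52 pts

Check high-value combinations within 18 min:
- B+C: duration 5+12=17, value 30+22=52
- B+D: duration 5+12=17, value 30+22=52
- B+E: duration 5+13=18, value 30+21=51
- A+B: duration 5+5=10, value 9+30=39
- B+F: duration 5+13=18, value 30+3=33
Best: 52 pts.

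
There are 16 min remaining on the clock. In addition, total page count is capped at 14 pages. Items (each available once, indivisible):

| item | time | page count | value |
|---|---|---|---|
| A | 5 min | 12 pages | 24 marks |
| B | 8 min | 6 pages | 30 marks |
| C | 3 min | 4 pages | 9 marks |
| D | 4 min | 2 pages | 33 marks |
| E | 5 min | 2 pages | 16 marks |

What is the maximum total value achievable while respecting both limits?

72 marks

Feasible sets respecting both limits:
- B+C+D: time 15, page count 12, value 72
- B+D: time 12, page count 8, value 63
- C+D+E: time 12, page count 8, value 58
Best: 72 marks.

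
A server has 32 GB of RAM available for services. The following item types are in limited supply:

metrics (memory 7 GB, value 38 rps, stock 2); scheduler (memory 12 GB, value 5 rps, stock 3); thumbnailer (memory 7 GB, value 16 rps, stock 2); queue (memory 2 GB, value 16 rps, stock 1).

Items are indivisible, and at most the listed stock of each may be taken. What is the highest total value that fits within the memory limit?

Top feasible selections:
- 2×metrics + 2×thumbnailer + 1×queue: memory 30, value 124
- 2×metrics + 1×thumbnailer + 1×queue: memory 23, value 108
- 2×metrics + 2×thumbnailer: memory 28, value 108
Best: 124 rps.

124 rps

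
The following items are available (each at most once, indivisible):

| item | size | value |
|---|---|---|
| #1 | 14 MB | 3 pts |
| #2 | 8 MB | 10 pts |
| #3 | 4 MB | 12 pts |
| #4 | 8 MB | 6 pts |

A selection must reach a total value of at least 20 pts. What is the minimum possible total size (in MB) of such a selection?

Subsets with value ≥ 20, sorted by total size:
- #2+#3: size 12, value 22
- #2+#3+#4: size 20, value 28
- #1+#2+#3: size 26, value 25
Minimum size: 12 MB.

12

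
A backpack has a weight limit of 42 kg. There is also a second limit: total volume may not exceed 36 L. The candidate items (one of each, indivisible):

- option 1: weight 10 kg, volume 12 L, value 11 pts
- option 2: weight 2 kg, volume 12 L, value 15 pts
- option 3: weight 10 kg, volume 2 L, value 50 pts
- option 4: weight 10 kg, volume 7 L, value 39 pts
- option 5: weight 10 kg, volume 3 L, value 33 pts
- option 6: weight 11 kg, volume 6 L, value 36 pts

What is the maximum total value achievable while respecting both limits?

158 pts

Feasible sets respecting both limits:
- option 3+option 4+option 5+option 6: weight 41, volume 18, value 158
- option 1+option 2+option 3+option 4+option 5: weight 42, volume 36, value 148
- option 2+option 3+option 4+option 6: weight 33, volume 27, value 140
- option 2+option 3+option 4+option 5: weight 32, volume 24, value 137
Best: 158 pts.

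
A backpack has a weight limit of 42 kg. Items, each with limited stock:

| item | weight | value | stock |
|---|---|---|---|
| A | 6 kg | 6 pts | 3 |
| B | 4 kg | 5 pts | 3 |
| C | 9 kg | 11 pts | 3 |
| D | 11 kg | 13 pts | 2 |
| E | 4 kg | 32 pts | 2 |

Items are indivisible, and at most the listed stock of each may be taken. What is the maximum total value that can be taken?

Best selections within weight 42 and stock limits:
- 3×B + 2×D + 2×E: weight 42, value 105
- 1×B + 2×C + 1×D + 2×E: weight 41, value 104
- 1×A + 2×B + 1×C + 1×D + 2×E: weight 42, value 104
Best: 105 pts.

105 pts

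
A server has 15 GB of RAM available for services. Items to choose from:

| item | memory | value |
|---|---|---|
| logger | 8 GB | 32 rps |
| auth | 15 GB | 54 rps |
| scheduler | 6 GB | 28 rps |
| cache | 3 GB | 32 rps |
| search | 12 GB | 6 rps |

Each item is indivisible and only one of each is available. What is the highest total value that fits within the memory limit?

Check high-value combinations within 15 GB:
- logger+cache: memory 8+3=11, value 32+32=64
- scheduler+cache: memory 6+3=9, value 28+32=60
- logger+scheduler: memory 8+6=14, value 32+28=60
- auth: memory 15, value 54
Best: 64 rps.

64 rps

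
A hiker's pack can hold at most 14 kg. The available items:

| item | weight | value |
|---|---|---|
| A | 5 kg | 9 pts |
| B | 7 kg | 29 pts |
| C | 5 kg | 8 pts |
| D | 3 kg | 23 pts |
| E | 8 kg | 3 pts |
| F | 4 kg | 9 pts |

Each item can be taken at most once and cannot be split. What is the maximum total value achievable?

Check high-value combinations within 14 kg:
- B+D+F: weight 7+3+4=14, value 29+23+9=61
- B+D: weight 7+3=10, value 29+23=52
- A+D+F: weight 5+3+4=12, value 9+23+9=41
- C+D+F: weight 5+3+4=12, value 8+23+9=40
Best: 61 pts.

61 pts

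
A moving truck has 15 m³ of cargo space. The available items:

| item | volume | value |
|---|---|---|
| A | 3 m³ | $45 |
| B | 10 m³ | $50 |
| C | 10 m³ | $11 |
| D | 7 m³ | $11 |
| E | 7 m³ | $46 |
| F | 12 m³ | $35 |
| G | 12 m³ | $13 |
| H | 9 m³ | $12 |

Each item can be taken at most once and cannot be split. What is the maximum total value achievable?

$95

This is a 0/1 knapsack; check combinations near the capacity.
- A+B: volume 3+10=13, value 45+50=95
- A+E: volume 3+7=10, value 45+46=91
- A+F: volume 3+12=15, value 45+35=80
- A+G: volume 3+12=15, value 45+13=58
Best: $95.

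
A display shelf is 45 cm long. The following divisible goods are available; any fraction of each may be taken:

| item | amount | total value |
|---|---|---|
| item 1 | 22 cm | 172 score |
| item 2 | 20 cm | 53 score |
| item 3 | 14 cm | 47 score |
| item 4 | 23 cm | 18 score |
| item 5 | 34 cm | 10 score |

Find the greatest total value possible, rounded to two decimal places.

242.85

Take in order of value per unit:
- item 1 (172/22 per unit): all 22 → value 172, running total 172.00
- item 3 (47/14 per unit): all 14 → value 47, running total 219.00
- item 2 (53/20 per unit): 9 of 20 → value 9×53/20 = 23.8500, running total 242.85
Total 242.85.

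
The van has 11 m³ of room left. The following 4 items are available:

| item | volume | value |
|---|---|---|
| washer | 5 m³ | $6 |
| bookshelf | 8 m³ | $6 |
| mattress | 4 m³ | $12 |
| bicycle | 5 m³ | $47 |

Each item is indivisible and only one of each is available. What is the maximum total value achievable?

This is a 0/1 knapsack; check combinations near the capacity.
- mattress+bicycle: volume 4+5=9, value 12+47=59
- washer+bicycle: volume 5+5=10, value 6+47=53
- bicycle: volume 5, value 47
- washer+mattress: volume 5+4=9, value 6+12=18
Best: $59.

$59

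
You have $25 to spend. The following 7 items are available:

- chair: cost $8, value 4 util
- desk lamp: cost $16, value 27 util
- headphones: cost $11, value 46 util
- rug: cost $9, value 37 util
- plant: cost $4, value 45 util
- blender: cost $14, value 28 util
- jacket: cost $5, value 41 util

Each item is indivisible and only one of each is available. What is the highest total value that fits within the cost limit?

Check high-value combinations within $25:
- headphones+plant+jacket: cost 11+4+5=20, value 46+45+41=132
- headphones+rug+plant: cost 11+9+4=24, value 46+37+45=128
- headphones+rug+jacket: cost 11+9+5=25, value 46+37+41=124
- rug+plant+jacket: cost 9+4+5=18, value 37+45+41=123
- plant+blender+jacket: cost 4+14+5=23, value 45+28+41=114
Best: 132 util.

132 util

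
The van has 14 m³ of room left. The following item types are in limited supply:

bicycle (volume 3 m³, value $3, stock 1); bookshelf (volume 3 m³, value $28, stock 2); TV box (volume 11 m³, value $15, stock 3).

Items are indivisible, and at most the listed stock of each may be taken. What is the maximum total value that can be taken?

Top feasible selections:
- 1×bicycle + 2×bookshelf: volume 9, value 59
- 2×bookshelf: volume 6, value 56
- 1×bookshelf + 1×TV box: volume 14, value 43
Best: $59.

$59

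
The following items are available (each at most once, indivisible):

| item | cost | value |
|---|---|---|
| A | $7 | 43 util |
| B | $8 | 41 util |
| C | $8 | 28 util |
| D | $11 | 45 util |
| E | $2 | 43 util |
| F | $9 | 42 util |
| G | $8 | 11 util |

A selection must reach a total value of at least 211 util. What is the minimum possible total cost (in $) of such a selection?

Subsets with value ≥ 211, sorted by total cost:
- A+B+D+E+F: cost 37, value 214
- A+B+C+D+E+G: cost 44, value 211
- A+B+C+D+E+F: cost 45, value 242
Minimum cost: 37 $.

37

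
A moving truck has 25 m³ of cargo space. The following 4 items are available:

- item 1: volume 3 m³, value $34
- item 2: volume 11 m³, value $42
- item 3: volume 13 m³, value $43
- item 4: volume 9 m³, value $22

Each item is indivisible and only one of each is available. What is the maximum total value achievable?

$99

Check high-value combinations within 25 m³:
- item 1+item 3+item 4: volume 3+13+9=25, value 34+43+22=99
- item 1+item 2+item 4: volume 3+11+9=23, value 34+42+22=98
- item 2+item 3: volume 11+13=24, value 42+43=85
- item 1+item 3: volume 3+13=16, value 34+43=77
- item 1+item 2: volume 3+11=14, value 34+42=76
Best: $99.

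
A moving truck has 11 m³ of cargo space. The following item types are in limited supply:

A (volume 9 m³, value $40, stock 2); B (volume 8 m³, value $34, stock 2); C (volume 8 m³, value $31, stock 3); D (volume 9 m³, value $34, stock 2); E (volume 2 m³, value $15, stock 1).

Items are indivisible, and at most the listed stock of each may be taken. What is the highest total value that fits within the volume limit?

$55

Best selections within volume 11 and stock limits:
- 1×A + 1×E: volume 11, value 55
- 1×B + 1×E: volume 10, value 49
Best: $55.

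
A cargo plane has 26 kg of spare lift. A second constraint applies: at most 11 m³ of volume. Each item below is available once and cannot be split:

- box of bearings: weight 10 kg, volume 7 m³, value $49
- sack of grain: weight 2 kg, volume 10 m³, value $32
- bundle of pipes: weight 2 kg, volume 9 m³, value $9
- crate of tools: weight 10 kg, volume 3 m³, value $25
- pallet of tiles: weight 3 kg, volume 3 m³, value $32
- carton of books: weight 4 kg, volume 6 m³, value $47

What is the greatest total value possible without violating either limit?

Feasible sets respecting both limits:
- box of bearings+pallet of tiles: weight 13, volume 10, value 81
- pallet of tiles+carton of books: weight 7, volume 9, value 79
- box of bearings+crate of tools: weight 20, volume 10, value 74
Best: $81.

$81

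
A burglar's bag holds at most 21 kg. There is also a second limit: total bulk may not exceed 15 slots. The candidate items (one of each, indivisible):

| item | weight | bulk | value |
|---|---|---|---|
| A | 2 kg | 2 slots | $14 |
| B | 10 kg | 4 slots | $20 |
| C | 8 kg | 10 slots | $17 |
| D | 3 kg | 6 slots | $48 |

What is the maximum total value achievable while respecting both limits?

Feasible sets respecting both limits:
- A+B+D: weight 15, bulk 12, value 82
- B+D: weight 13, bulk 10, value 68
- A+D: weight 5, bulk 8, value 62
- D: weight 3, bulk 6, value 48
Best: $82.

$82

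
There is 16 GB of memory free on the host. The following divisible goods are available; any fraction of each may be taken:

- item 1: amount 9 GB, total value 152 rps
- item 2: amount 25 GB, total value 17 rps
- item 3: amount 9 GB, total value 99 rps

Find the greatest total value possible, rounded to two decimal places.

Take in order of value per unit:
- item 1 (152/9 per unit): all 9 → value 152, running total 152.00
- item 3 (99/9 per unit): 7 of 9 → value 7×99/9 = 77.0000, running total 229.00
Total 229.00.

229.00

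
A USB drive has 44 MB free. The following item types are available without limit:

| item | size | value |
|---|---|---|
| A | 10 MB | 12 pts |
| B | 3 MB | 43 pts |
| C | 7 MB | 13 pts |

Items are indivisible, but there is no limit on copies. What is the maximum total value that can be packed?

602 pts

Best value-per-unit is B at 43/3, and filling with it alone uses size 14×3=42. No mix of the others beats 14×43 = 602.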